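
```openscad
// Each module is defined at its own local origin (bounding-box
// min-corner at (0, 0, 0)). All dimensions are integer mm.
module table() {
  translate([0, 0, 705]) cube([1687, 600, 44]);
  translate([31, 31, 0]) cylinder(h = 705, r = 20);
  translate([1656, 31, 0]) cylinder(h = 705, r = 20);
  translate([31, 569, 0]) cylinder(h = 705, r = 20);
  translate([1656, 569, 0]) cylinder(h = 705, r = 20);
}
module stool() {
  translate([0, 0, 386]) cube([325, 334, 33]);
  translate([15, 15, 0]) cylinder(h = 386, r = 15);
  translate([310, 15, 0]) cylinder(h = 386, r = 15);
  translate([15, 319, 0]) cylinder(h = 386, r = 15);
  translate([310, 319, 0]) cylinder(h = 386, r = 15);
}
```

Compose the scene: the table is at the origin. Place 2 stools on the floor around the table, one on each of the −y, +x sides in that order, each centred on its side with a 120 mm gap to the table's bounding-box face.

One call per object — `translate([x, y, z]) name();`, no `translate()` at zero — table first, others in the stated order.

table();
translate([681, -454, 0]) stool();
translate([1807, 133, 0]) stool();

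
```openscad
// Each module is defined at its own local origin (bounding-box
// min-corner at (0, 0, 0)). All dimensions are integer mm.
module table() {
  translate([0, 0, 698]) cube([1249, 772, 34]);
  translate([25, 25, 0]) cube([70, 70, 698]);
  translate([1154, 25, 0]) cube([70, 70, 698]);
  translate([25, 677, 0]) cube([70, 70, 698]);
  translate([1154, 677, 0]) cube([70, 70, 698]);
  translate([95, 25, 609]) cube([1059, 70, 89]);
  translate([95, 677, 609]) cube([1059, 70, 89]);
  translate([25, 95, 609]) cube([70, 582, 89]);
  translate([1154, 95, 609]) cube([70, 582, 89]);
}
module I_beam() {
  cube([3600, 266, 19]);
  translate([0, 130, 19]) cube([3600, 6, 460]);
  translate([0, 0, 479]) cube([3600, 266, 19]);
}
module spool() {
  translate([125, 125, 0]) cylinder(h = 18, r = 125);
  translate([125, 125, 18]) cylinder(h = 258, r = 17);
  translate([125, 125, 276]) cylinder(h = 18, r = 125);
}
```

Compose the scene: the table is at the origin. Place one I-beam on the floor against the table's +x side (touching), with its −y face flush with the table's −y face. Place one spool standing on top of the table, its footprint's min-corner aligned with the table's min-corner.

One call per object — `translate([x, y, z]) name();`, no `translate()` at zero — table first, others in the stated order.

table();
translate([1249, 0, 0]) I_beam();
translate([0, 0, 732]) spool();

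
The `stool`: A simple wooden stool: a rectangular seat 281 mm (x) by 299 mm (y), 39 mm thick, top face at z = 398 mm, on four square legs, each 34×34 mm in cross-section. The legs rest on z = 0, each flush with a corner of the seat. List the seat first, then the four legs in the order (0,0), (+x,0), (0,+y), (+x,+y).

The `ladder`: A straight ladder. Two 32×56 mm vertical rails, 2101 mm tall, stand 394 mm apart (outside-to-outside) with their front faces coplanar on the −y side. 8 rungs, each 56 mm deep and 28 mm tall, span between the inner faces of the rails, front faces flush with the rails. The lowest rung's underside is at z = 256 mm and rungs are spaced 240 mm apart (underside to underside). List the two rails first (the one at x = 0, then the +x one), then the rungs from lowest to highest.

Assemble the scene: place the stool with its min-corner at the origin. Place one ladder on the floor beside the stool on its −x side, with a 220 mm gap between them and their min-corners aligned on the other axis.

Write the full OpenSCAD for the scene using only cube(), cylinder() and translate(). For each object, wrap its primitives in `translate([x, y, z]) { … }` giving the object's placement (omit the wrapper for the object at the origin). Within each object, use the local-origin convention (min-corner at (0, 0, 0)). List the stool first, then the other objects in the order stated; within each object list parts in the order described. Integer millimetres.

translate([0, 0, 359]) cube([281, 299, 39]);
cube([34, 34, 359]);
translate([247, 0, 0]) cube([34, 34, 359]);
translate([0, 265, 0]) cube([34, 34, 359]);
translate([247, 265, 0]) cube([34, 34, 359]);
translate([-614, 0, 0]) {
  cube([32, 56, 2101]);
  translate([362, 0, 0]) cube([32, 56, 2101]);
  translate([32, 0, 256]) cube([330, 56, 28]);
  translate([32, 0, 496]) cube([330, 56, 28]);
  translate([32, 0, 736]) cube([330, 56, 28]);
  translate([32, 0, 976]) cube([330, 56, 28]);
  translate([32, 0, 1216]) cube([330, 56, 28]);
  translate([32, 0, 1456]) cube([330, 56, 28]);
  translate([32, 0, 1696]) cube([330, 56, 28]);
  translate([32, 0, 1936]) cube([330, 56, 28]);
}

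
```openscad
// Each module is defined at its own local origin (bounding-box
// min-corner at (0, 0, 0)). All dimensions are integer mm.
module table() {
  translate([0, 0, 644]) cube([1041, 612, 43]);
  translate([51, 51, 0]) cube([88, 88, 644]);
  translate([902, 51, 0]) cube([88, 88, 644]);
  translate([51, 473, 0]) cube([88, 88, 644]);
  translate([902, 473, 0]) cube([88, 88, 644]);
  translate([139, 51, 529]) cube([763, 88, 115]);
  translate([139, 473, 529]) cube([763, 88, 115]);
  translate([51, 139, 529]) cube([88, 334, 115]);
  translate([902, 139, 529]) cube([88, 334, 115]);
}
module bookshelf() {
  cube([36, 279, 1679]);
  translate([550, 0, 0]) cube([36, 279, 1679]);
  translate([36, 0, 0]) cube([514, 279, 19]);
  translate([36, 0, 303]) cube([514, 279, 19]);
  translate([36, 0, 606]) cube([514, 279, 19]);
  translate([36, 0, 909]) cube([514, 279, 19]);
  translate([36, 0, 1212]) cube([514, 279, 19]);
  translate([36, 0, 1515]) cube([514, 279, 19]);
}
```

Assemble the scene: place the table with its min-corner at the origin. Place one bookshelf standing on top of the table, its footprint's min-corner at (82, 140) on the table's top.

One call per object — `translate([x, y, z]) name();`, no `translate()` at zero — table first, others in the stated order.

table();
translate([82, 140, 687]) bookshelf();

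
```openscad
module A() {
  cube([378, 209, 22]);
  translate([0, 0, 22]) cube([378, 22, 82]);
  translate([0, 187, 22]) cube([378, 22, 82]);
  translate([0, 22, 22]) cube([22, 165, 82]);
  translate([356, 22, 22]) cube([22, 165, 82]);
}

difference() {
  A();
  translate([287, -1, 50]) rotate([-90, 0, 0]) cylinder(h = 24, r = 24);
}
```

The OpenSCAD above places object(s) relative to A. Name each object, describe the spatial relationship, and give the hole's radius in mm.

The subtracted cylinder has r = 24 mm.

A is an open box. The open box has a circular hole through its front wall. The hole's radius is 24 mm.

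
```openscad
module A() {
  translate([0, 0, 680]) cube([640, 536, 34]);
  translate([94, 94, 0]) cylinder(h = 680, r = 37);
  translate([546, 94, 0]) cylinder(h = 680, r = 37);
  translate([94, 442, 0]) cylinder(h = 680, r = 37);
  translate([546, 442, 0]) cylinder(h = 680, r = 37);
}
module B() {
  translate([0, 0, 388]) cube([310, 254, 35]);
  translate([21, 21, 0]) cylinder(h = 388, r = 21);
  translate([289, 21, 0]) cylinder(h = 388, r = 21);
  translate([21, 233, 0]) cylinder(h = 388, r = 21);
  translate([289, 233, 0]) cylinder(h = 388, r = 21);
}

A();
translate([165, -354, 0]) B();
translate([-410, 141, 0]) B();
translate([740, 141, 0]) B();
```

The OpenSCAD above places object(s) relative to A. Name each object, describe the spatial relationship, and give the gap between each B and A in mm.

A is a table. B is a stool. Three stools sit around the table at the −y, −x, +x sides. The gap between each stool and the table is 100 mm.

Each stool's nearest face is 100 mm from the table's bounding box.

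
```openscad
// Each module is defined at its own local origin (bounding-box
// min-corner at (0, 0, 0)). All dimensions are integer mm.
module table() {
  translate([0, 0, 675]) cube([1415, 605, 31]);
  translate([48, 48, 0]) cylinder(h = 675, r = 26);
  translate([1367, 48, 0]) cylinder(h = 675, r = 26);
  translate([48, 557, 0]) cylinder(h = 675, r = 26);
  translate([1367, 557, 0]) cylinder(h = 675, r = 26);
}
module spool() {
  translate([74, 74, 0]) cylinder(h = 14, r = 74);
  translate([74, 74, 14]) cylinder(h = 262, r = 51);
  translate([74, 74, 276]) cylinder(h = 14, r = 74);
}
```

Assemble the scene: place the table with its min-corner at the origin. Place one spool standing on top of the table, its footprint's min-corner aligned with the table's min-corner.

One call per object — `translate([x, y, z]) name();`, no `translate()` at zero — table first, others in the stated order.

table();
translate([0, 0, 706]) spool();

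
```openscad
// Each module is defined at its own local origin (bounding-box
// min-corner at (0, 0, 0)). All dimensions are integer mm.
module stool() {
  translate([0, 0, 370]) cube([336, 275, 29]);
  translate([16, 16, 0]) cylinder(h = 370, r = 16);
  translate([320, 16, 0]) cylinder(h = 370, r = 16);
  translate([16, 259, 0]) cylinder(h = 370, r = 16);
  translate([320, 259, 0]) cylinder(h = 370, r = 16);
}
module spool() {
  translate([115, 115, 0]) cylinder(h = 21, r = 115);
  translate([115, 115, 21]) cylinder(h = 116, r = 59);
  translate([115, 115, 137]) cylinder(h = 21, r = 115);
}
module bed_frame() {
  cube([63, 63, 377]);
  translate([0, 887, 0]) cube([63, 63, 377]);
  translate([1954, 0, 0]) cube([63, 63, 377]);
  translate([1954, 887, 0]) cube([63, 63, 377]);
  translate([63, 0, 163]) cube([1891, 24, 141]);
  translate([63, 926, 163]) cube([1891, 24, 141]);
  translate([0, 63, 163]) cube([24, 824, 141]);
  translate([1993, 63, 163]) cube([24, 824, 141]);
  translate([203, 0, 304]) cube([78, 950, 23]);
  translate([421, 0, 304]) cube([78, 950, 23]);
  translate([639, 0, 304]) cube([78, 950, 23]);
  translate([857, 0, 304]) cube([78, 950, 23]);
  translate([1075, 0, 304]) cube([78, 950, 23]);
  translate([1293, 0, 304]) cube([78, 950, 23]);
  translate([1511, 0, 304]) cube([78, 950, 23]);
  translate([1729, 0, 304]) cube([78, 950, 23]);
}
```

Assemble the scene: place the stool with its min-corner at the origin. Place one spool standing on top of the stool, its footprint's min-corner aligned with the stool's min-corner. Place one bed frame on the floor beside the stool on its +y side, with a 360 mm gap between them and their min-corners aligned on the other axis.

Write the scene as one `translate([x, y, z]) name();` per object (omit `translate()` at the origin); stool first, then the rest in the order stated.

stool();
translate([0, 0, 399]) spool();
translate([0, 635, 0]) bed_frame();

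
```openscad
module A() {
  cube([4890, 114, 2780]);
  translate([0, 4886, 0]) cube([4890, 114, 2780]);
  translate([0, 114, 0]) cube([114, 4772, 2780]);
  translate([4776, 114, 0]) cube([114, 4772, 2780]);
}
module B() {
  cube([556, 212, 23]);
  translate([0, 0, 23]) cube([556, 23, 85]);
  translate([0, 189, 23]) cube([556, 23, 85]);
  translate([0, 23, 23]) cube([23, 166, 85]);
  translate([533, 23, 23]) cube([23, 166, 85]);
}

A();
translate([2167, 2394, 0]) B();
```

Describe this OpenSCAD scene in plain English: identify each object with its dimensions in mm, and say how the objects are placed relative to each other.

A is a box-shaped house frame (walls only): outside footprint 4890×5000 mm, wall height 2780 mm, wall thickness 114 mm. The two y-facing walls run the full x-width; the two x-facing walls fit between the inner faces of the y-facing walls.

B is an open-topped rectangular box: outside dimensions 556×212×108 mm, with a uniform wall and base thickness of 23 mm. The base is a full 556×212 slab on the floor; four walls sit on top of the base. The front and back walls (the −y and +y sides) span the full width; the two side walls fit between them.

The open box sits inside the house frame, centred.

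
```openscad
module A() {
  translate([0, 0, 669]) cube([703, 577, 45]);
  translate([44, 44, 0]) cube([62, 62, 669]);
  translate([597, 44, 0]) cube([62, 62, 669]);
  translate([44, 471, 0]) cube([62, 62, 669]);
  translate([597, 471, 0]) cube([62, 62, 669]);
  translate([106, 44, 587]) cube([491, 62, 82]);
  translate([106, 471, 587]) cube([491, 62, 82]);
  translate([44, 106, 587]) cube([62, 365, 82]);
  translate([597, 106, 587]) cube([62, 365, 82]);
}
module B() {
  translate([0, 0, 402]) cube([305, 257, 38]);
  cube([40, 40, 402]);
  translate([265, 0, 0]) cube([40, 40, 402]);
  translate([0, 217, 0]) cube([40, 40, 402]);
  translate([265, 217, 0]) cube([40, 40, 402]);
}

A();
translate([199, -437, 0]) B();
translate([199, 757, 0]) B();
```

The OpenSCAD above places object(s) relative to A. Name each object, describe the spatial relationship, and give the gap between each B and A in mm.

A is a table. B is a stool. Two stools sit around the table at the −y, +y sides. The gap between each stool and the table is 180 mm.

Each stool's nearest face is 180 mm from the table's bounding box.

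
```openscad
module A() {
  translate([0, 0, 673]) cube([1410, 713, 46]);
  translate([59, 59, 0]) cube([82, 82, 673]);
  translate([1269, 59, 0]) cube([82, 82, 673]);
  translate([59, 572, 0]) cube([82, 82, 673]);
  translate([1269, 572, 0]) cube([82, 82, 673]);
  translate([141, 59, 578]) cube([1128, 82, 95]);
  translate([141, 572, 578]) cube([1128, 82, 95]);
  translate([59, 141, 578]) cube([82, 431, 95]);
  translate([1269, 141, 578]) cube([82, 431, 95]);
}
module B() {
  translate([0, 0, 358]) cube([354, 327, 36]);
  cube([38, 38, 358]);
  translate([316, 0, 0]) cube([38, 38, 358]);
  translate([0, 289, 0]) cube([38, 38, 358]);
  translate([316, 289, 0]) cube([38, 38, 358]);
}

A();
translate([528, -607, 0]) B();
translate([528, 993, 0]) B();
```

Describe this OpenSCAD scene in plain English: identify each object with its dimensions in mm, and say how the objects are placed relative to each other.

A is a table: top 1410 mm (x) × 713 mm (y), 46 mm thick, upper face at z = 719 mm, on four 82×82 mm square legs, each inset 59 mm from the nearest pair of top edges, running from z = 0 to the bottom of the top. Four apron rails, 82 mm thick and 95 mm tall, run between adjacent legs with their top edges flush with the underside of the top and their outer faces flush with the legs' outer faces.

B is a four-legged stool. The seat is a 354×327×36 mm slab whose top surface is at z = 394 mm; four square legs, each 38×38 mm in cross-section, run from the floor (z = 0) to the underside of the seat, each flush with a corner of the seat.

Two stools sit around the table at the −y, +y sides.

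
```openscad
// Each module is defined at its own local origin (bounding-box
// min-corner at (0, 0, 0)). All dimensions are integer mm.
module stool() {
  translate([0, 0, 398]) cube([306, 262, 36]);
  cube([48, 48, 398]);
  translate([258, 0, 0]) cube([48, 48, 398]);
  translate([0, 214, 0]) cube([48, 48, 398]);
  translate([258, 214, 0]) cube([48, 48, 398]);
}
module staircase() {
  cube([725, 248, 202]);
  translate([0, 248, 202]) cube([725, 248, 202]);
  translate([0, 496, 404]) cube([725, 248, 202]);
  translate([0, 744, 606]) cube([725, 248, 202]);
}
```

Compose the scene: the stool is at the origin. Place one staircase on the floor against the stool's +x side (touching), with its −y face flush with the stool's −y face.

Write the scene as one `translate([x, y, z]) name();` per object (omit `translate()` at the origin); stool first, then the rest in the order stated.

stool();
translate([306, 0, 0]) staircase();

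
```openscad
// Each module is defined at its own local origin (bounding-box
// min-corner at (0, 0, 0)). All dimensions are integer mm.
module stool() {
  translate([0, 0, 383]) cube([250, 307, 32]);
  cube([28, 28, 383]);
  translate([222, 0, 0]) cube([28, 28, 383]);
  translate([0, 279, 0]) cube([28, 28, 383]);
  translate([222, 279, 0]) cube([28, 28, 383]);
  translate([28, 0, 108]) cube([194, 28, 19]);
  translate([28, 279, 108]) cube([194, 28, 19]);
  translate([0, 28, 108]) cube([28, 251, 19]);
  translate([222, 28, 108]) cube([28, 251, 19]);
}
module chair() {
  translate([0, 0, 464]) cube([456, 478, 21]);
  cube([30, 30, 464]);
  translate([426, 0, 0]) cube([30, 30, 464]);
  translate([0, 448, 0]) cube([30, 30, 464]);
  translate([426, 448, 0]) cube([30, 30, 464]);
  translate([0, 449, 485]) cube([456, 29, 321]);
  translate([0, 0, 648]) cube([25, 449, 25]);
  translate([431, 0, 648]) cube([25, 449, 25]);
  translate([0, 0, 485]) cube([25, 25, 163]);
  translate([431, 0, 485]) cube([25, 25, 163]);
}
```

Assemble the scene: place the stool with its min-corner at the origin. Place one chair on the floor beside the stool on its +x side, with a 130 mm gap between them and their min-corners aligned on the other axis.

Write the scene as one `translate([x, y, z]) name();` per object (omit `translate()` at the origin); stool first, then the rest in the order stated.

stool();
translate([380, 0, 0]) chair();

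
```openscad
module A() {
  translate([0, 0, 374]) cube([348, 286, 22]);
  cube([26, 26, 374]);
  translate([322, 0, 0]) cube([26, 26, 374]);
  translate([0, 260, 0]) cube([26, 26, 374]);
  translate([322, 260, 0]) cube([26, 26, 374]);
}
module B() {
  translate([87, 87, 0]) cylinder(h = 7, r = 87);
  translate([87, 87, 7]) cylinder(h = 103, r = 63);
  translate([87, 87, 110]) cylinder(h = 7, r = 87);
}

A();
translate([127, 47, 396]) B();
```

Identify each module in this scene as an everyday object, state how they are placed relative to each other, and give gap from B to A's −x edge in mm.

The spool's min-x is at 127; the stool's min-x is 0; gap = 127 mm.

A is a stool. B is a spool. The spool is on top of the stool. The gap from the spool to the stool's −x edge is 127 mm.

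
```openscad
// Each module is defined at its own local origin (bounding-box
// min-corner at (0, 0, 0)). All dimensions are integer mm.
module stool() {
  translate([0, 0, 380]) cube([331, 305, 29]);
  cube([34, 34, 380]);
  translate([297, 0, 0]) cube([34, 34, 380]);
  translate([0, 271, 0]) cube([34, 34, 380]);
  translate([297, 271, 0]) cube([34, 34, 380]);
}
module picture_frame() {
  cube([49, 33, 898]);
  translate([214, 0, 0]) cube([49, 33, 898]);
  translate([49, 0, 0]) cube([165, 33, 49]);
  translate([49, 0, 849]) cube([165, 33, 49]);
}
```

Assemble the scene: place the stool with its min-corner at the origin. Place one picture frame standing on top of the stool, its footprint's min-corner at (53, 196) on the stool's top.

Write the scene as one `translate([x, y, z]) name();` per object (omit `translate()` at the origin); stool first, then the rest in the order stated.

stool();
translate([53, 196, 409]) picture_frame();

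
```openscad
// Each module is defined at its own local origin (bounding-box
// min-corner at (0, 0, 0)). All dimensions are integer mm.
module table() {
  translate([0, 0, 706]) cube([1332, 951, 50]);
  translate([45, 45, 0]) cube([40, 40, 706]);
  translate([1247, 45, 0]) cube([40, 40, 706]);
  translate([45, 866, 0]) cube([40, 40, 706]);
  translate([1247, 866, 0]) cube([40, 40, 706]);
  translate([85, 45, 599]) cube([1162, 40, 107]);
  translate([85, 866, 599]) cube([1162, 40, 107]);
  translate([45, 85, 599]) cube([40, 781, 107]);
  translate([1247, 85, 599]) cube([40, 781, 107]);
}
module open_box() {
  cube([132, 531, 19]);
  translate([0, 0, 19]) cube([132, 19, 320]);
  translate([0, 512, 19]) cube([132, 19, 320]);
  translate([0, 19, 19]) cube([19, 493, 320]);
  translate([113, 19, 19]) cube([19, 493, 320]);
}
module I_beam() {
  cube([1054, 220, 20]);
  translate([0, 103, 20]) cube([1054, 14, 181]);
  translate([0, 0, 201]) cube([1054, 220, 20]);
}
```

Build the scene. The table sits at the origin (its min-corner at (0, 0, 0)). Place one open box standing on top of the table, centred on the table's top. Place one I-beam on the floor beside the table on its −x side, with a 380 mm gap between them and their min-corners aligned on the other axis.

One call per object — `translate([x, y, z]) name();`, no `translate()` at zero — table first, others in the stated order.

table();
translate([600, 210, 756]) open_box();
translate([-1434, 0, 0]) I_beam();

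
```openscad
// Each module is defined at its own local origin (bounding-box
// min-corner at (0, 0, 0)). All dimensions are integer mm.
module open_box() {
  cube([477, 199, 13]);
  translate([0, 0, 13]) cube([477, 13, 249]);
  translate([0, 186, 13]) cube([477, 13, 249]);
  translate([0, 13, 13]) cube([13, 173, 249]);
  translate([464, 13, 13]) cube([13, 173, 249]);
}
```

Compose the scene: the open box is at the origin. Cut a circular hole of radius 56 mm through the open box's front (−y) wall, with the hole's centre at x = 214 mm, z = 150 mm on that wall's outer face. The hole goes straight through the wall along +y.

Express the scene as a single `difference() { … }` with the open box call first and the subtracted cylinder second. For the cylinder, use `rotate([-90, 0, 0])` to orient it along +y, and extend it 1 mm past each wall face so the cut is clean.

difference() {
  open_box();
  translate([214, -1, 150]) rotate([-90, 0, 0]) cylinder(h = 15, r = 56);
}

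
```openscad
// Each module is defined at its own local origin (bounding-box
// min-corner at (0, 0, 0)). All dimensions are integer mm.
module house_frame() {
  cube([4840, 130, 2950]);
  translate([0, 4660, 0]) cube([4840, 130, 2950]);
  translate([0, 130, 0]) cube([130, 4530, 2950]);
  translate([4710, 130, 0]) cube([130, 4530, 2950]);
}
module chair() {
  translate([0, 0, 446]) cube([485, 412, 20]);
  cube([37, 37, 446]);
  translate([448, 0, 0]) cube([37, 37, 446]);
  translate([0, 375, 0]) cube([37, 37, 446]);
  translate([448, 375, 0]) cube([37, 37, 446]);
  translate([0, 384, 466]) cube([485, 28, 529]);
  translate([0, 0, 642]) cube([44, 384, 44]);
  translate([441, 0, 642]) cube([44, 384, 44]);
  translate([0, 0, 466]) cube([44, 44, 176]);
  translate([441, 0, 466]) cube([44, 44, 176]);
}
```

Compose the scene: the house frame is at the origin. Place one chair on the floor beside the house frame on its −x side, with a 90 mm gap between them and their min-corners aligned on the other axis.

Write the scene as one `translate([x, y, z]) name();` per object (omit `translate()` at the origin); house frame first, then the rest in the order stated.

house_frame();
translate([-575, 0, 0]) chair();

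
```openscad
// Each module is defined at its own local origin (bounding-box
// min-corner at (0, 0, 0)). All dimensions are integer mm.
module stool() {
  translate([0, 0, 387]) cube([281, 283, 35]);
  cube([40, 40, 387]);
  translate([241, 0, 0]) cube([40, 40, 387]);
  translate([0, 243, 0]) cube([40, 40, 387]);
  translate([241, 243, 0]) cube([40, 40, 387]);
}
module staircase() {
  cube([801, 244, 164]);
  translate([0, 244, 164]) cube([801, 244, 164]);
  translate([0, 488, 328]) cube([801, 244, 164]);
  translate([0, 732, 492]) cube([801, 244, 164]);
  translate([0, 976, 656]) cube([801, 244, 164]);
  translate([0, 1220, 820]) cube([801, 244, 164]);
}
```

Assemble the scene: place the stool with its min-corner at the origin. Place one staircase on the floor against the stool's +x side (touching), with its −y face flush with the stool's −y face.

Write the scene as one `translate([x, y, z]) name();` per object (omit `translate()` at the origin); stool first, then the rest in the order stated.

stool();
translate([281, 0, 0]) staircase();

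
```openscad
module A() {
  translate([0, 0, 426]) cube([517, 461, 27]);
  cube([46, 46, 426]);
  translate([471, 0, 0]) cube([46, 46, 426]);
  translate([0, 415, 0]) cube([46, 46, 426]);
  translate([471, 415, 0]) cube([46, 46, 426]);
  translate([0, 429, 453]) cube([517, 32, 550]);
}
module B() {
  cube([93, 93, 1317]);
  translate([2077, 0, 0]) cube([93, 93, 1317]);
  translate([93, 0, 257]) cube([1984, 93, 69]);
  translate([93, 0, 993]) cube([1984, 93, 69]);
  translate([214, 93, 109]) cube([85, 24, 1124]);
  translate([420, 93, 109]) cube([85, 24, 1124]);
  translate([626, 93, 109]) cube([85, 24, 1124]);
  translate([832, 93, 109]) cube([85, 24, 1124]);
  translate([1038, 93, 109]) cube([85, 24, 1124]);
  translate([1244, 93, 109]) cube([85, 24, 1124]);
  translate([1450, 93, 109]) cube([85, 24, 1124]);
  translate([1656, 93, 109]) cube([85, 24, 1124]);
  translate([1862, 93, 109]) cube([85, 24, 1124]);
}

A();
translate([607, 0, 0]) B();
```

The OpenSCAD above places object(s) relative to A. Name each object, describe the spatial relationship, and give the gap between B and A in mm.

A is a chair. B is a fence section. The fence section is on the floor beside the chair on its +x side. The gap between the fence section and the chair is 90 mm.

The fence section's nearest face is 90 mm from the chair's +x face.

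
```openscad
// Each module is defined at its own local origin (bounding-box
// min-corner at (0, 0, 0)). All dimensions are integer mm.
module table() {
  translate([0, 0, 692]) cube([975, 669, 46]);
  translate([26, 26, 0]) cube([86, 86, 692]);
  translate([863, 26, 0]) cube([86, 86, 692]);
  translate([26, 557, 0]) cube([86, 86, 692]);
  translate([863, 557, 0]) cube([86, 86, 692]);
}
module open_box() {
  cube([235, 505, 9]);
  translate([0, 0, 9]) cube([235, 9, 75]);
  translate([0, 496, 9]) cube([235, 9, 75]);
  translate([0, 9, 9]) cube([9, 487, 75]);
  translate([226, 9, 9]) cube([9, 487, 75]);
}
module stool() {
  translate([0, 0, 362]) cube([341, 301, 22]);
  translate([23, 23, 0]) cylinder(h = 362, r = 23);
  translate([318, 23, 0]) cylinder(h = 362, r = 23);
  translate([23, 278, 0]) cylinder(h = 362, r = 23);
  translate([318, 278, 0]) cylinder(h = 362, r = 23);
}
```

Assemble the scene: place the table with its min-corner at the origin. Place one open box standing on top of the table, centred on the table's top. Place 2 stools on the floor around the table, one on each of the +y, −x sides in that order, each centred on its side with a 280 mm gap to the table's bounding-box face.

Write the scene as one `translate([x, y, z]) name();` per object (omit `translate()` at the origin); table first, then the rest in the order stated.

table();
translate([370, 82, 738]) open_box();
translate([317, 949, 0]) stool();
translate([-621, 184, 0]) stool();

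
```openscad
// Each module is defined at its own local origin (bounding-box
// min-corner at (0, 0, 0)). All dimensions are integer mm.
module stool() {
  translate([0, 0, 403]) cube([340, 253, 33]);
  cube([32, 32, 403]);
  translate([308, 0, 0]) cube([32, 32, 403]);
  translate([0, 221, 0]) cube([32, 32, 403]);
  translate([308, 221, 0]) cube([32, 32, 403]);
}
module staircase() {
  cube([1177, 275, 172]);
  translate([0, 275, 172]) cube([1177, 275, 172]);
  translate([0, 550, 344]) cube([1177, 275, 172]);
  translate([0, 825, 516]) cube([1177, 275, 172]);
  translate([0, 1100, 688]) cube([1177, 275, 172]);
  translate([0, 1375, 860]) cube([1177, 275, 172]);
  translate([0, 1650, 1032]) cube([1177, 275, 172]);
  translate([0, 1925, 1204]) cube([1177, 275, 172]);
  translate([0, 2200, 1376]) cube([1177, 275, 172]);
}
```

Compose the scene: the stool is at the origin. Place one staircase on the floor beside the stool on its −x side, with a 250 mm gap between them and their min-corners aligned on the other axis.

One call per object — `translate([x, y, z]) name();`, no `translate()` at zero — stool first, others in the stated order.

stool();
translate([-1427, 0, 0]) staircase();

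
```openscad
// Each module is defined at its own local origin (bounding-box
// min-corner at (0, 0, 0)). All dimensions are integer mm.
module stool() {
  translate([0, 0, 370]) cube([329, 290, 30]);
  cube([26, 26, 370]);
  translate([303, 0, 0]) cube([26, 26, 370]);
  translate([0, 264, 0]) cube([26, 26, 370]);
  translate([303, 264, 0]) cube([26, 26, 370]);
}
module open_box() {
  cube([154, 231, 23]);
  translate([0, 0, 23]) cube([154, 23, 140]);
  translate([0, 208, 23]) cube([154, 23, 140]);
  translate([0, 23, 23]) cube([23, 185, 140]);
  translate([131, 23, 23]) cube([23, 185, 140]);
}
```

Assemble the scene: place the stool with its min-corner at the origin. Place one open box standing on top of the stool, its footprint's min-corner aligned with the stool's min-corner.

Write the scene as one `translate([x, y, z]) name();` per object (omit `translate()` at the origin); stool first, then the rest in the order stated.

stool();
translate([0, 0, 400]) open_box();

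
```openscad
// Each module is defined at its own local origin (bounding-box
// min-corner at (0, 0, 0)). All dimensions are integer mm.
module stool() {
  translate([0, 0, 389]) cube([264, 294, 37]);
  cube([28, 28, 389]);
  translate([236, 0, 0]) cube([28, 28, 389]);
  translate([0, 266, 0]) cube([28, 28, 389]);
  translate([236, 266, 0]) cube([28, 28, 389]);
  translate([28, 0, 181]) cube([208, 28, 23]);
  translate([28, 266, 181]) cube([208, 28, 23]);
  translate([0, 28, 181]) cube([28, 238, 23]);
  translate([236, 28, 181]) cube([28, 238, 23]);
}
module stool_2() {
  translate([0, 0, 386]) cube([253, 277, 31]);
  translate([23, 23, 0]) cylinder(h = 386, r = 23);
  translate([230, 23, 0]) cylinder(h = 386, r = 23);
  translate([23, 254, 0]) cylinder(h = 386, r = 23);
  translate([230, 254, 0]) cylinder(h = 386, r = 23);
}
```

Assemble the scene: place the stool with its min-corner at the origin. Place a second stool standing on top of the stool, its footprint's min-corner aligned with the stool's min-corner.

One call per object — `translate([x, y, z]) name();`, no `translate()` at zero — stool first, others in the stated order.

stool();
translate([0, 0, 426]) stool_2();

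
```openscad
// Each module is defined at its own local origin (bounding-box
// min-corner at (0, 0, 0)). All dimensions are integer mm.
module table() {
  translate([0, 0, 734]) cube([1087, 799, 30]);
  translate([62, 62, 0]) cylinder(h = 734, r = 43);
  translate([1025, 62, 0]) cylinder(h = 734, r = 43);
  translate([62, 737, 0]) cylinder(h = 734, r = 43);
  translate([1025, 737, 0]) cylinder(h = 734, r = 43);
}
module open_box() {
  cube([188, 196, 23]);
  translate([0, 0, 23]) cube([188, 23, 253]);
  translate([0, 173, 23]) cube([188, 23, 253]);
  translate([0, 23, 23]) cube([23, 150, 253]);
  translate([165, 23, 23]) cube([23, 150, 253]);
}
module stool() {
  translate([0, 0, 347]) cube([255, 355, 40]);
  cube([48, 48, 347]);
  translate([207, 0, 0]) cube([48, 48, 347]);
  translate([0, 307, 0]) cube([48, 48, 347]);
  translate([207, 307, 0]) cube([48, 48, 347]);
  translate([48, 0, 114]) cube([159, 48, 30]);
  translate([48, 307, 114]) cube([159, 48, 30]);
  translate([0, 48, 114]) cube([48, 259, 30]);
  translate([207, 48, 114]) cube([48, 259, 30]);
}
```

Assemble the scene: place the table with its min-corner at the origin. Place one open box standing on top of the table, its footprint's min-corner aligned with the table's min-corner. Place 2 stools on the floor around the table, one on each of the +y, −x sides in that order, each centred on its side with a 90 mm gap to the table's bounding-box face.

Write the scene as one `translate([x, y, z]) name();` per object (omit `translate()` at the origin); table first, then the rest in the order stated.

table();
translate([0, 0, 764]) open_box();
translate([416, 889, 0]) stool();
translate([-345, 222, 0]) stool();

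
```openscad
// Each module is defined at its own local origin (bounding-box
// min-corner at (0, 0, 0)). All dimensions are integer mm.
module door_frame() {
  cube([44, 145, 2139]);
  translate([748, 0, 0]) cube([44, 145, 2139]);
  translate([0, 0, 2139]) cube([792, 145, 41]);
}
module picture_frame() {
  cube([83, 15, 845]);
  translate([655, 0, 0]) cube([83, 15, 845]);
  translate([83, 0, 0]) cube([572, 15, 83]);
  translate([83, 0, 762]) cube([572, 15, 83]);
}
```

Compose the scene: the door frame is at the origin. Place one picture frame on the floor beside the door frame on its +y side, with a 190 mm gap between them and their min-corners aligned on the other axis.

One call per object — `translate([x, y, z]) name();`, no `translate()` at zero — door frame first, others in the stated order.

door_frame();
translate([0, 335, 0]) picture_frame();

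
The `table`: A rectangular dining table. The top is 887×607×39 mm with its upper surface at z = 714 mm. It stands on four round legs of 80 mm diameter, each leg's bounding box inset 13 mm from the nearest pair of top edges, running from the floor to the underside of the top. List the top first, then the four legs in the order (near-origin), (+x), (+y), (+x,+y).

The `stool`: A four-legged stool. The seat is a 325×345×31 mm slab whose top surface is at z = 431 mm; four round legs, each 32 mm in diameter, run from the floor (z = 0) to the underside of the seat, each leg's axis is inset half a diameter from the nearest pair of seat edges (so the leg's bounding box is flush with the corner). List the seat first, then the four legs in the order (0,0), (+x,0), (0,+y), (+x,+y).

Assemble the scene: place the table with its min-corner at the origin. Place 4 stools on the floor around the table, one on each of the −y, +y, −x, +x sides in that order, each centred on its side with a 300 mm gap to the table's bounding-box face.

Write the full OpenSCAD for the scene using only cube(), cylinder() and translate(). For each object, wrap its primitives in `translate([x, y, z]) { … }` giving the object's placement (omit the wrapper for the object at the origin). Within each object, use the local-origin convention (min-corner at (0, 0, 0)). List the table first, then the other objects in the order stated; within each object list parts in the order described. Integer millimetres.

translate([0, 0, 675]) cube([887, 607, 39]);
translate([53, 53, 0]) cylinder(h = 675, r = 40);
translate([834, 53, 0]) cylinder(h = 675, r = 40);
translate([53, 554, 0]) cylinder(h = 675, r = 40);
translate([834, 554, 0]) cylinder(h = 675, r = 40);
translate([281, -645, 0]) {
  translate([0, 0, 400]) cube([325, 345, 31]);
  translate([16, 16, 0]) cylinder(h = 400, r = 16);
  translate([309, 16, 0]) cylinder(h = 400, r = 16);
  translate([16, 329, 0]) cylinder(h = 400, r = 16);
  translate([309, 329, 0]) cylinder(h = 400, r = 16);
}
translate([281, 907, 0]) {
  translate([0, 0, 400]) cube([325, 345, 31]);
  translate([16, 16, 0]) cylinder(h = 400, r = 16);
  translate([309, 16, 0]) cylinder(h = 400, r = 16);
  translate([16, 329, 0]) cylinder(h = 400, r = 16);
  translate([309, 329, 0]) cylinder(h = 400, r = 16);
}
translate([-625, 131, 0]) {
  translate([0, 0, 400]) cube([325, 345, 31]);
  translate([16, 16, 0]) cylinder(h = 400, r = 16);
  translate([309, 16, 0]) cylinder(h = 400, r = 16);
  translate([16, 329, 0]) cylinder(h = 400, r = 16);
  translate([309, 329, 0]) cylinder(h = 400, r = 16);
}
translate([1187, 131, 0]) {
  translate([0, 0, 400]) cube([325, 345, 31]);
  translate([16, 16, 0]) cylinder(h = 400, r = 16);
  translate([309, 16, 0]) cylinder(h = 400, r = 16);
  translate([16, 329, 0]) cylinder(h = 400, r = 16);
  translate([309, 329, 0]) cylinder(h = 400, r = 16);
}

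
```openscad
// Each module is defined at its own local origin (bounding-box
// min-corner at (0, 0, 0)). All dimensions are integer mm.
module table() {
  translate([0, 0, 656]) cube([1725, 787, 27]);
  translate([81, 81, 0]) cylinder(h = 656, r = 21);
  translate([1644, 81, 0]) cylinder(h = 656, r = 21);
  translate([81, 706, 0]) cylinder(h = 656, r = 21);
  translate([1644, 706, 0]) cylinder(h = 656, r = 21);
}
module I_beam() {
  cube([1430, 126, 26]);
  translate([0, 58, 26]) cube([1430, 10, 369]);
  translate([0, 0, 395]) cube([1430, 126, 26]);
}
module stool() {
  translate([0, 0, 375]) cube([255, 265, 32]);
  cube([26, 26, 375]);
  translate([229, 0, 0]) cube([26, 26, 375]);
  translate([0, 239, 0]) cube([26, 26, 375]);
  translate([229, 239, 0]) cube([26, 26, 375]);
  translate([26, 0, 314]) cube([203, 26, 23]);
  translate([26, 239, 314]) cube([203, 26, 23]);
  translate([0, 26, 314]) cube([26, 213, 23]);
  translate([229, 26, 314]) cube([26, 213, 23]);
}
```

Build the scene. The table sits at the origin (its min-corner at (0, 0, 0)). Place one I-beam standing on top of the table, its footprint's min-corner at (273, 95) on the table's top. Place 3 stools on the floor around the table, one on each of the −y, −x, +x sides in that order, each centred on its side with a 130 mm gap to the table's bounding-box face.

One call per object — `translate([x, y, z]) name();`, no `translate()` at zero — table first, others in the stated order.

table();
translate([273, 95, 683]) I_beam();
translate([735, -395, 0]) stool();
translate([-385, 261, 0]) stool();
translate([1855, 261, 0]) stool();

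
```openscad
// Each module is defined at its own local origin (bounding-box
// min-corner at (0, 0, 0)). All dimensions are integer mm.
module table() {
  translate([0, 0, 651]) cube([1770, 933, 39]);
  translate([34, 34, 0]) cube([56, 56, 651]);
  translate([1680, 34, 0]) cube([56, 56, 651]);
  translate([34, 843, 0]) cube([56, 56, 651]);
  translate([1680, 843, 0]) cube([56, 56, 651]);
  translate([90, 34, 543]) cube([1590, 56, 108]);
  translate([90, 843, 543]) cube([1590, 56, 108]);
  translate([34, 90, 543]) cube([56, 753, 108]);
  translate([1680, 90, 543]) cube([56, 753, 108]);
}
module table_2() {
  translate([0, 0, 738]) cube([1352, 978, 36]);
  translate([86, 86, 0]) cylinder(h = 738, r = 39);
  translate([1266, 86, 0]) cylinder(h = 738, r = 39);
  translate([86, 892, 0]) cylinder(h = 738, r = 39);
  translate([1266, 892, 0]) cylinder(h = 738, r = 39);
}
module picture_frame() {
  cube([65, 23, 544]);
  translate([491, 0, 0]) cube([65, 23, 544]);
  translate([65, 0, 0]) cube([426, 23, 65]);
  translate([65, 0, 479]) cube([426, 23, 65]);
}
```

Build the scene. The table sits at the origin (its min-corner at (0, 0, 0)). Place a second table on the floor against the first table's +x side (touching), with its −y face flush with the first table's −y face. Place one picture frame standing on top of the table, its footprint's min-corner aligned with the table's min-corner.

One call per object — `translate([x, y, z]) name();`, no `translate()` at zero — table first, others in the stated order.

table();
translate([1770, 0, 0]) table_2();
translate([0, 0, 690]) picture_frame();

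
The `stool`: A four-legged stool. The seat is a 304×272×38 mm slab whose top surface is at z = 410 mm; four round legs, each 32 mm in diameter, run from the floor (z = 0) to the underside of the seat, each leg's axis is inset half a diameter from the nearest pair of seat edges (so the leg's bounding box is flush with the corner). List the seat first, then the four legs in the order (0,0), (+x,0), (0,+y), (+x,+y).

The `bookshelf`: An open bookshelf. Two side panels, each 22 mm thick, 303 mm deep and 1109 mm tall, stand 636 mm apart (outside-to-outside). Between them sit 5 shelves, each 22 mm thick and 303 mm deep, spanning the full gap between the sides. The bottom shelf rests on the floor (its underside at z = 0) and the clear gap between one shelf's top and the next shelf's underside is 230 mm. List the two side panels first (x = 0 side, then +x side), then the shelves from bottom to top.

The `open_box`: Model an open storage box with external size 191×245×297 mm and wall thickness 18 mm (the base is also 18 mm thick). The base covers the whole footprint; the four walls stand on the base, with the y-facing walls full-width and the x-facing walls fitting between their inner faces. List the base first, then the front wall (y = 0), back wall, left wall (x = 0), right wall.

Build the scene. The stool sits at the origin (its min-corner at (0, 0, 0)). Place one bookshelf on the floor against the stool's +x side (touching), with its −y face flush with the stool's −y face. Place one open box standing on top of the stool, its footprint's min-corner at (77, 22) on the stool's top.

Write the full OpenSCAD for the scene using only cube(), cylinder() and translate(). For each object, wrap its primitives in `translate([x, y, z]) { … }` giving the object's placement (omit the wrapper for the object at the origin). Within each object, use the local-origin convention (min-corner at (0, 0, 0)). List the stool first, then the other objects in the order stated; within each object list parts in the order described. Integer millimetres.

translate([0, 0, 372]) cube([304, 272, 38]);
translate([16, 16, 0]) cylinder(h = 372, r = 16);
translate([288, 16, 0]) cylinder(h = 372, r = 16);
translate([16, 256, 0]) cylinder(h = 372, r = 16);
translate([288, 256, 0]) cylinder(h = 372, r = 16);
translate([304, 0, 0]) {
  cube([22, 303, 1109]);
  translate([614, 0, 0]) cube([22, 303, 1109]);
  translate([22, 0, 0]) cube([592, 303, 22]);
  translate([22, 0, 252]) cube([592, 303, 22]);
  translate([22, 0, 504]) cube([592, 303, 22]);
  translate([22, 0, 756]) cube([592, 303, 22]);
  translate([22, 0, 1008]) cube([592, 303, 22]);
}
translate([77, 22, 410]) {
  cube([191, 245, 18]);
  translate([0, 0, 18]) cube([191, 18, 279]);
  translate([0, 227, 18]) cube([191, 18, 279]);
  translate([0, 18, 18]) cube([18, 209, 279]);
  translate([173, 18, 18]) cube([18, 209, 279]);
}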